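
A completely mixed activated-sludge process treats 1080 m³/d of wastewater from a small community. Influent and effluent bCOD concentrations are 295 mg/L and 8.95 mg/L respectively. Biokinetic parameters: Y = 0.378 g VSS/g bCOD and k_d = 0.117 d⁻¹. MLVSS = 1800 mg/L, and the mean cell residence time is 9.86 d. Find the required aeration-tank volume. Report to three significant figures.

V ≈ 297 m³

Steady-state biomass mass balance: V·X·(1 + k_d·θ_c) = Y·Q·(S₀ − S)·θ_c, so V = 0.378 × 1080 × (295 − 8.95) × 9.86 / [1800 × (1 + 0.117 × 9.86)] = 1.15×10^6 / 3877 = 297.0 m³.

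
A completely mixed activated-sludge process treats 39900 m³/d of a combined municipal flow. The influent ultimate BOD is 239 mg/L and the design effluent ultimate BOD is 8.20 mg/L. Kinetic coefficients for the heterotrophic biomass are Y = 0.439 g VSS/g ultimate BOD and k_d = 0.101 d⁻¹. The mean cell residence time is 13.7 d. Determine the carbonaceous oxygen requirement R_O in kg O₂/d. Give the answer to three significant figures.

R_O ≈ 6800 kg O₂/d

The observed yield is Y_obs = Y/(1 + k_d·θ_c) = 0.439 / (1 + 0.101 × 13.7) = 0.439 / 2.384 = 0.1842 g VSS per g ultimate BOD removed.
ΔS = 239 − 8.20 = 230.8 mg/L, so the substrate removal rate is 39900 × 230.8/1000 = 9209 kg ultimate BOD/d.
Biomass synthesised: P_X = Y_obs × 9209 = 1696 kg VSS/d.
Carbonaceous O₂ demand = substrate oxidised − cell-mass equivalent = 9209 − 1.42 × 1696 = 6801 kg O₂/d.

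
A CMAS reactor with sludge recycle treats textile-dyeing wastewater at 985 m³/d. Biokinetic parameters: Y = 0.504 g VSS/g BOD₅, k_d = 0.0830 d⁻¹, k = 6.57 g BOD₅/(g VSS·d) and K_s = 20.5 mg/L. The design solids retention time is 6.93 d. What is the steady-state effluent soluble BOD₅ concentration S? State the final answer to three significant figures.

From the Monod/SRT balance for a CMAS, S = K_s·(1+k_d θ_c)/[θ_c·(Y k − k_d) − 1] = 20.5 × (1 + 0.0830 × 6.93) / [6.93 × (0.504 × 6.57 − 0.0830) − 1] = 32.29 / 21.37 = 1.511 mg/L.

S ≈ 1.51 mg/L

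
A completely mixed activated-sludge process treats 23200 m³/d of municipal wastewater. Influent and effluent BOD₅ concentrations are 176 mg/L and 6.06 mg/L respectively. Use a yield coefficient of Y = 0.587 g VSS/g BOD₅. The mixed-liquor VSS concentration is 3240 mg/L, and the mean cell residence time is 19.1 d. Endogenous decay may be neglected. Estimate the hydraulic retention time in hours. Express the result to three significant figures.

τ ≈ 14.1 h

V·X = Y·Q·ΔS·θ_c gives V = 0.587 × 23200 × (176 − 6.06) × 19.1 / 3240 = 13643 m³.
HRT = V/Q = 13643 m³ / 23200 m³·d⁻¹ = 0.5881 d × 24 = 14.11 h.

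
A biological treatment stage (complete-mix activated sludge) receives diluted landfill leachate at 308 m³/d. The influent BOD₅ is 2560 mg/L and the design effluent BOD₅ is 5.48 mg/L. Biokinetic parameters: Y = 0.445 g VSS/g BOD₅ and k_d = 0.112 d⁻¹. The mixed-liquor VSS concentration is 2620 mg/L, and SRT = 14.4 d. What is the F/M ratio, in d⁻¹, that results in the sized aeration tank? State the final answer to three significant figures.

F/M ≈ 0.409 d⁻¹

Rearranging the biomass balance for a CMAS with decay, V = Y·Q·ΔS·θ_c / [X·(1+k_d θ_c)] = 0.445 × 308 × (2560 − 5.48) × 14.4 / [2620 × (1 + 0.112 × 14.4)] = 5.04×10^6 / 6846 = 736.5 m³.
Food-to-microorganism ratio F/M = Q S₀ / (V X) = 308 × 2560 / (736.5 × 2620) = 0.4086 d⁻¹.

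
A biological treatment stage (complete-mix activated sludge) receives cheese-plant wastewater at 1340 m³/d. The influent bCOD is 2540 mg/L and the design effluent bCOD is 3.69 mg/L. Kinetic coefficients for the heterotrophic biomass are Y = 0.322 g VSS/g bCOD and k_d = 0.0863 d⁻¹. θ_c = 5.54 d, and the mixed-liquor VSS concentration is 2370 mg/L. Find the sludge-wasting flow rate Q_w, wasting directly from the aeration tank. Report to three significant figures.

Q_w ≈ 312 m³/d

From the SRT design equation V = Y Q (S₀−S) θ_c / [X (1 + k_d θ_c)] = 0.322 × 1340 × (2540 − 3.69) × 5.54 / [2370 × (1 + 0.0863 × 5.54)] = 6.06×10^6 / 3503 = 1731 m³.
Wasting from the aeration tank: Q_w = V / θ_c = 1731 / 5.54 = 312.4 m³/d.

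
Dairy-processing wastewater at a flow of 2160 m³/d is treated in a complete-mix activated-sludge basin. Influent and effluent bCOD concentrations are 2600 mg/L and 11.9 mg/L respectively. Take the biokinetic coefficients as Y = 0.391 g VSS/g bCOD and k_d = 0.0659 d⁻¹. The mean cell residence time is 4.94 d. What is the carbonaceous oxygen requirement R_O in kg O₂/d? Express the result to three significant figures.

The observed yield is Y_obs = Y/(1 + k_d·θ_c) = 0.391 / (1 + 0.0659 × 4.94) = 0.391 / 1.326 = 0.2950 g VSS per g bCOD removed.
ΔS = 2600 − 11.9 = 2588 mg/L, so the substrate removal rate is 2160 × 2588/1000 = 5590 kg bCOD/d.
Net sludge production P_X = 0.2950 × 5590 = 1649 kg VSS/d.
Carbonaceous O₂ demand = substrate oxidised − cell-mass equivalent = 5590 − 1.42 × 1649 = 3249 kg O₂/d.

R_O ≈ 3250 kg O₂/d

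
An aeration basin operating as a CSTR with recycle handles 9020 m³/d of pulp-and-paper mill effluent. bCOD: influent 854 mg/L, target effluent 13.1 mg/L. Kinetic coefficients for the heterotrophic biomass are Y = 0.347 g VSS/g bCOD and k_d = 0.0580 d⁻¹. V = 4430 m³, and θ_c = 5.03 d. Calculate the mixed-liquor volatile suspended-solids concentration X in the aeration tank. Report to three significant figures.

From V·X·(1 + k_d·θ_c) = Y·Q·(S₀ − S)·θ_c: X = 0.347 × 9020 × (854 − 13.1) × 5.03 / [4430 × (1 + 0.0580 × 5.03)] = 2314 mg/L.

X ≈ 2310 mg/L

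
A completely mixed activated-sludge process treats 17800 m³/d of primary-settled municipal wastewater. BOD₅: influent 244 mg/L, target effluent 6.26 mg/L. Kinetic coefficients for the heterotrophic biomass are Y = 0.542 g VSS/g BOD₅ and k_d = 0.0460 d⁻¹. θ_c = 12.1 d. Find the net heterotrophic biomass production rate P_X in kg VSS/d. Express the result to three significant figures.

Observed yield with endogenous decay: Y_obs = Y / (1 + k_d·θ_c) = 0.542 / (1 + 0.0460 × 12.1) = 0.542 / 1.557 = 0.3482 g VSS/g BOD₅.
ΔS = 244 − 6.26 = 237.7 mg/L, so the substrate removal rate is 17800 × 237.7/1000 = 4232 kg BOD₅/d.
So the net sludge growth is P_X = 0.3482 × 4232 = 1473 kg VSS/d.

P_X ≈ 1470 kg VSS/d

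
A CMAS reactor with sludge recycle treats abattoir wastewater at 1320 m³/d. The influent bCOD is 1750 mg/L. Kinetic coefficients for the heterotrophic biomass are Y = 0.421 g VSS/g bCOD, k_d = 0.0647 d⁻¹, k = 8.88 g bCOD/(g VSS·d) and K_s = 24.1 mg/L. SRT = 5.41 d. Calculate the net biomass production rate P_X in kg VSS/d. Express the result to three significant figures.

For a completely mixed reactor with recycle the Lawrence–McCarty relation gives S = K_s·(1 + k_d·θ_c) / [θ_c·(Y·k − k_d) − 1] = 24.1 × (1 + 0.0647 × 5.41) / [5.41 × (0.421 × 8.88 − 0.0647) − 1] = 32.54 / 18.88 = 1.724 mg/L.
The observed yield is Y_obs = Y/(1 + k_d·θ_c) = 0.421 / (1 + 0.0647 × 5.41) = 0.421 / 1.350 = 0.3118 g VSS per g bCOD removed.
Q·(S₀ − S) = 1320 × (1750 − 1.72) × 10⁻³ = 2308 kg/d removed.
Biomass produced: P_X = Y_obs·Q·ΔS = 0.3118 × 2308 ≈ 719.7 kg VSS/d.

P_X ≈ 720 kg VSS/d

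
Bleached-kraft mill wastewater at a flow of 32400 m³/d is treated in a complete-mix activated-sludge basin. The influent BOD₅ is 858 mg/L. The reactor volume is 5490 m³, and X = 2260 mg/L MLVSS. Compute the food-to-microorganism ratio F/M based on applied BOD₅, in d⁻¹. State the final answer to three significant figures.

F/M ≈ 2.24 d⁻¹

F/M = Q·S₀ / (V·X) = 32400 × 858 / (5490 × 2260) = 2.241 g BOD₅·(g VSS·d)⁻¹.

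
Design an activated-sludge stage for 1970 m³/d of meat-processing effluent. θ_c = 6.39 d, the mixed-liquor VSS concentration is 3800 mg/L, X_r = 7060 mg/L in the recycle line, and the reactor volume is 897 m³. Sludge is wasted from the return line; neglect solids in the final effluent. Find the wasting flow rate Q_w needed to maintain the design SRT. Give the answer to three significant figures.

Q_w ≈ 75.6 m³/d

Q_w = (V·X)/(θ_c X_r) = 897.0 × 3800 / (6.39 × 7060) = 75.56 m³/d.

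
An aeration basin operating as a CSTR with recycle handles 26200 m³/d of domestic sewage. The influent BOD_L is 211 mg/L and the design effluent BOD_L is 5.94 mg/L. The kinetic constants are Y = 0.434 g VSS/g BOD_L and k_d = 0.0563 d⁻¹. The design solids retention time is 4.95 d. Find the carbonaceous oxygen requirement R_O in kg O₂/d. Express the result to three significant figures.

R_O ≈ 2780 kg O₂/d

Correct the yield for decay: Y_obs = Y/(1 + k_d θ_c) = 0.434 / (1 + 0.0563 × 4.95) = 0.434 / 1.279 = 0.3394.
Substrate removed = Q·(S₀ − S) = 26200 m³/d × (211 − 5.94) g/m³ = 5.37×10^6 g/d = 5373 kg/d.
Net sludge production P_X = 0.3394 × 5373 = 1824 kg VSS/d.
R_O = Q·ΔS − 1.42 P_X = 5373 − 2589 = 2783 kg O₂/d.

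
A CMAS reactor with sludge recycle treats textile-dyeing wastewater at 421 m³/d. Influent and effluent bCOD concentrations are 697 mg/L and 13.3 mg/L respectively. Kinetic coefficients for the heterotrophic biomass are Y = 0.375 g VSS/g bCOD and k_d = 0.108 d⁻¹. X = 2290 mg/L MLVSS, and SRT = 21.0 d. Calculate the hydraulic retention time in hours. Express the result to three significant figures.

τ ≈ 17.3 h

Rearranging the biomass balance for a CMAS with decay, V = Y·Q·ΔS·θ_c / [X·(1+k_d θ_c)] = 0.375 × 421 × (697 − 13.3) × 21.0 / [2290 × (1 + 0.108 × 21.0)] = 2.27×10^6 / 7484 = 302.9 m³.
HRT = V/Q = 302.9 m³ / 421 m³·d⁻¹ = 0.7194 d × 24 = 17.27 h.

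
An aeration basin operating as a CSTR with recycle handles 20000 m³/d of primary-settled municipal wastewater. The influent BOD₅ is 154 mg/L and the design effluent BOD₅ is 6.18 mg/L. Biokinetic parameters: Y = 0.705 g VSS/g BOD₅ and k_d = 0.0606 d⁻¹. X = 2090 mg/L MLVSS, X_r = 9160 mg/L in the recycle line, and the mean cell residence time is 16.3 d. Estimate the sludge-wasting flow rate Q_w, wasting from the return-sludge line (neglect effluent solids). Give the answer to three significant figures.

Q_w ≈ 114 m³/d

Steady-state biomass mass balance: V·X·(1 + k_d·θ_c) = Y·Q·(S₀ − S)·θ_c, so V = 0.705 × 20000 × (154 − 6.18) × 16.3 / [2090 × (1 + 0.0606 × 16.3)] = 3.4×10^7 / 4154 = 8178 m³.
Wasting from the return line (neglecting effluent solids): Q_w = V·X / (θ_c·X_r) = 8178 × 2090 / (16.3 × 9160) = 114.5 m³/d.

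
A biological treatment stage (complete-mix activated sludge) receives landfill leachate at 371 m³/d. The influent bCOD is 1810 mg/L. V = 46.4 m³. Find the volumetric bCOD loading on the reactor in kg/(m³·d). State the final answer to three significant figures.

L_v ≈ 14.5 kg bCOD/(m³·d)

L_v = Q S₀ / V = 371 × 1810 × 10⁻³ / 46.40 = 14.47 kg/(m³·d).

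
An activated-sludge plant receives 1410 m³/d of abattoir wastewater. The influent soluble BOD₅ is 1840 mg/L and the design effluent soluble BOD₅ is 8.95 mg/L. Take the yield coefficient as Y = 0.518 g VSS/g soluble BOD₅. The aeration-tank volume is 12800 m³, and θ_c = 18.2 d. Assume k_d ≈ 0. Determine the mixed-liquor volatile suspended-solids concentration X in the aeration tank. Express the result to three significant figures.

X ≈ 1900 mg/L

X = Y·Q·ΔS·θ_c / V = 0.518 × 1410 × (1840 − 8.95) × 18.2 / 12800 = 1902 mg/L.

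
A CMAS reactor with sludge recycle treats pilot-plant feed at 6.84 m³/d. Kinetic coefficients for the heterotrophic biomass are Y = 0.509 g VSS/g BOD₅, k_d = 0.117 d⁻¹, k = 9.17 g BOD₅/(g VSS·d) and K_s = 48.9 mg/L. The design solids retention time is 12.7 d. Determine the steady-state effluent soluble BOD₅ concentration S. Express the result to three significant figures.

S ≈ 2.14 mg/L

Effluent substrate depends only on kinetics and SRT: S = K_s(1 + k_d θ_c) / [θ_c(Yk − k_d) − 1] = 48.9 × (1 + 0.117 × 12.7) / [12.7 × (0.509 × 9.17 − 0.117) − 1] = 121.6 / 56.79 = 2.140 mg/L.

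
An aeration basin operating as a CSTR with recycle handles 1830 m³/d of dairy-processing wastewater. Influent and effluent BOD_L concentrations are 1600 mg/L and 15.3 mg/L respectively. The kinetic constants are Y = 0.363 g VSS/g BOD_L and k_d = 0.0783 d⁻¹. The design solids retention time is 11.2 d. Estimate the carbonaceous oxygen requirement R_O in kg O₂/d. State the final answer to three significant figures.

R_O ≈ 2100 kg O₂/d

Correct the yield for decay: Y_obs = Y/(1 + k_d θ_c) = 0.363 / (1 + 0.0783 × 11.2) = 0.363 / 1.877 = 0.1934.
Q·(S₀ − S) = 1830 × (1600 − 15.3) × 10⁻³ = 2900 kg/d removed.
Net sludge production P_X = 0.1934 × 2900 = 560.9 kg VSS/d.
R_O = Q·ΔS − 1.42 P_X = 2900 − 796.4 = 2104 kg O₂/d.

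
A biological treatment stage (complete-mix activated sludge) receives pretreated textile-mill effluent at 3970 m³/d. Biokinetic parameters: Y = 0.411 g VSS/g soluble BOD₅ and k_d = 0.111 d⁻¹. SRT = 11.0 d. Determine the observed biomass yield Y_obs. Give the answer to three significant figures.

Y_obs ≈ 0.185 g VSS/g soluble BOD₅

Y_obs = Y / (1 + k_d θ_c) = 0.411 / (1 + 0.111 × 11.0) = 0.411 / 2.221 = 0.1851.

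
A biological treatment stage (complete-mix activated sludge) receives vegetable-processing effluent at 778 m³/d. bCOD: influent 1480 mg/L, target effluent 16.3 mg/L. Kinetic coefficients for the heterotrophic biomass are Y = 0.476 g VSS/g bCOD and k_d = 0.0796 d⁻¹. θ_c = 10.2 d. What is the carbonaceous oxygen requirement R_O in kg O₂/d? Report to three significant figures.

Observed yield with endogenous decay: Y_obs = Y / (1 + k_d·θ_c) = 0.476 / (1 + 0.0796 × 10.2) = 0.476 / 1.812 = 0.2627 g VSS/g bCOD.
Substrate removed = Q·(S₀ − S) = 778 m³/d × (1480 − 16.3) g/m³ = 1.14×10^6 g/d = 1139 kg/d.
Net sludge production P_X = 0.2627 × 1139 = 299.2 kg VSS/d.
R_O = Q·(S₀ − S) − 1.42·P_X = 1139 − 1.42 × 299.2 = 714.0 kg O₂/d.

R_O ≈ 714 kg O₂/d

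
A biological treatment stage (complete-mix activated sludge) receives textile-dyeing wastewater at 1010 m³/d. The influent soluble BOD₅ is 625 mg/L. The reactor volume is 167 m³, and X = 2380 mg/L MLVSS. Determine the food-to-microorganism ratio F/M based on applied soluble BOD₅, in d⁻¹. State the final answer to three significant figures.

F/M = Q·S₀ / (V·X) = 1010 × 625 / (167.0 × 2380) = 1.588 g soluble BOD₅·(g VSS·d)⁻¹.

F/M ≈ 1.59 d⁻¹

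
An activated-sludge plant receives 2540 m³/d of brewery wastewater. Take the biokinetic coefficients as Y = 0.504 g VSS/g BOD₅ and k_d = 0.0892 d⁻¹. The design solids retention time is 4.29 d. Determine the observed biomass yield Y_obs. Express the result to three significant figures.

The observed yield is Y_obs = Y/(1 + k_d·θ_c) = 0.504 / (1 + 0.0892 × 4.29) = 0.504 / 1.383 = 0.3645 g VSS per g BOD₅ removed.

Y_obs ≈ 0.365 g VSS/g BOD₅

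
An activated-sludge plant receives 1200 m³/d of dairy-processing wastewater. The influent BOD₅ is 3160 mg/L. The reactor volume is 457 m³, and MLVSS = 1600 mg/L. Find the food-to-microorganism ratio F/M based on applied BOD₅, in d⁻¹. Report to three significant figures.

F/M = applied load / biomass = Q·S₀/(V·X) = 1200 × 3160 / (457.0 × 1600) = 5.186 d⁻¹.

F/M ≈ 5.19 d⁻¹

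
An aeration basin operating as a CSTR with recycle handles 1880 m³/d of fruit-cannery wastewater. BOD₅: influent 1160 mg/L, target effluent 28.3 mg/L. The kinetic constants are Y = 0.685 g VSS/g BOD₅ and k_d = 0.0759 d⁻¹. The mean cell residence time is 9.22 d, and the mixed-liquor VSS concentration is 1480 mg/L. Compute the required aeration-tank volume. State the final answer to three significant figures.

Rearranging the biomass balance for a CMAS with decay, V = Y·Q·ΔS·θ_c / [X·(1+k_d θ_c)] = 0.685 × 1880 × (1160 − 28.3) × 9.22 / [1480 × (1 + 0.0759 × 9.22)] = 1.34×10^7 / 2516 = 5341 m³.

V ≈ 5340 m³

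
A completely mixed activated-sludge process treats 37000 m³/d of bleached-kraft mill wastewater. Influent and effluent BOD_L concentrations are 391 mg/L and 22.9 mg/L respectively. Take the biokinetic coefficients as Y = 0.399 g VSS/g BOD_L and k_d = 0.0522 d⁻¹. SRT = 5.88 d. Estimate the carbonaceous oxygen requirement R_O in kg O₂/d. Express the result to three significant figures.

R_O ≈ 7720 kg O₂/d

Y_obs = Y / (1 + k_d θ_c) = 0.399 / (1 + 0.0522 × 5.88) = 0.399 / 1.307 = 0.3053.
ΔS = 391 − 22.9 = 368.1 mg/L, so the substrate removal rate is 37000 × 368.1/1000 = 13620 kg BOD_L/d.
Net sludge production P_X = 0.3053 × 13620 = 4158 kg VSS/d.
R_O = Q·ΔS − 1.42 P_X = 13620 − 5904 = 7715 kg O₂/d.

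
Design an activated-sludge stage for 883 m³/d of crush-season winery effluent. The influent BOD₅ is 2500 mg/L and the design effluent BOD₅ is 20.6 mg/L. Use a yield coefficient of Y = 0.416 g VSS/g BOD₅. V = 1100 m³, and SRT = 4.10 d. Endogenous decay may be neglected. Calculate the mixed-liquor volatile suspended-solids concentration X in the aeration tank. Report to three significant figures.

From V·X = Y·Q·(S₀ − S)·θ_c (decay neglected): X = 0.416 × 883 × (2500 − 20.6) × 4.10 / 1100 = 3395 mg/L.

X ≈ 3390 mg/L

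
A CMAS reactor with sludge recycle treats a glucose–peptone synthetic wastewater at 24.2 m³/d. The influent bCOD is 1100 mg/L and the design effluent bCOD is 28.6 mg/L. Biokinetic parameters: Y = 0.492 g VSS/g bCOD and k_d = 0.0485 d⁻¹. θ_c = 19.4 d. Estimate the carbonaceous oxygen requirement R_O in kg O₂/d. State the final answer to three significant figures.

R_O ≈ 16.6 kg O₂/d

The observed yield is Y_obs = Y/(1 + k_d·θ_c) = 0.492 / (1 + 0.0485 × 19.4) = 0.492 / 1.941 = 0.2535 g VSS per g bCOD removed.
Substrate removed = Q·(S₀ − S) = 24.2 m³/d × (1100 − 28.6) g/m³ = 2.59×10^4 g/d = 25.93 kg/d.
P_X = Y_obs·Q·(S₀ − S) = 0.2535 × 25.93 = 6.572 kg VSS/d.
Carbonaceous O₂ demand = substrate oxidised − cell-mass equivalent = 25.93 − 1.42 × 6.572 = 16.59 kg O₂/d.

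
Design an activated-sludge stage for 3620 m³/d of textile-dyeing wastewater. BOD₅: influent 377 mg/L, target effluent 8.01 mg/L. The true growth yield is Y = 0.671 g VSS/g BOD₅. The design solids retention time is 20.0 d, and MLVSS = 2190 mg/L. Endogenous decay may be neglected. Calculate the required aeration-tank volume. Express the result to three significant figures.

Biomass mass balance (decay neglected): V·X = Y·Q·(S₀ − S)·θ_c, so V = 0.671 × 3620 × (377 − 8.01) × 20.0 / 2190 = 8185 m³.

V ≈ 8190 m³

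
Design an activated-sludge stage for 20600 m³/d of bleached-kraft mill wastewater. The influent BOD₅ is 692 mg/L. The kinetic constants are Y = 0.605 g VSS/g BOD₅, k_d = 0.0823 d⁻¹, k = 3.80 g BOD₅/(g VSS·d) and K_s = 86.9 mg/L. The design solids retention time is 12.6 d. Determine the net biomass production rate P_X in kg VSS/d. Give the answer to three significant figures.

From the Monod/SRT balance for a CMAS, S = K_s·(1+k_d θ_c)/[θ_c·(Y k − k_d) − 1] = 86.9 × (1 + 0.0823 × 12.6) / [12.6 × (0.605 × 3.80 − 0.0823) − 1] = 177.0 / 26.93 = 6.573 mg/L.
The observed yield is Y_obs = Y/(1 + k_d·θ_c) = 0.605 / (1 + 0.0823 × 12.6) = 0.605 / 2.037 = 0.2970 g VSS per g BOD₅ removed.
Q·(S₀ − S) = 20600 × (692 − 6.57) × 10⁻³ = 14120 kg/d removed.
So the net sludge growth is P_X = 0.2970 × 14120 = 4194 kg VSS/d.

P_X ≈ 4190 kg VSS/d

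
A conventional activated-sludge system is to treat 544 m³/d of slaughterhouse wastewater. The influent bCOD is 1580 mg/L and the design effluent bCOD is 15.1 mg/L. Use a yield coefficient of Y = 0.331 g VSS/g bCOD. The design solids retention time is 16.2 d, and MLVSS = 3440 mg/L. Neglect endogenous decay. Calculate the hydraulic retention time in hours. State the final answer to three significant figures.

Biomass mass balance (decay neglected): V·X = Y·Q·(S₀ − S)·θ_c, so V = 0.331 × 544 × (1580 − 15.1) × 16.2 / 3440 = 1327 m³.
τ = V/Q = 1327/544 = 2.439 d, or 58.54 h.

τ ≈ 58.5 h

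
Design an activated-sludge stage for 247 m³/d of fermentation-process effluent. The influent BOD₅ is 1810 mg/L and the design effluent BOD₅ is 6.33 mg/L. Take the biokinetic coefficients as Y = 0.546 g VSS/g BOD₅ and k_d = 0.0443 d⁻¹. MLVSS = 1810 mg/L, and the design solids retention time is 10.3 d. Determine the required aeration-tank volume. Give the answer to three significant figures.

From the SRT design equation V = Y Q (S₀−S) θ_c / [X (1 + k_d θ_c)] = 0.546 × 247 × (1810 − 6.33) × 10.3 / [1810 × (1 + 0.0443 × 10.3)] = 2.51×10^6 / 2636 = 950.5 m³.

V ≈ 951 m³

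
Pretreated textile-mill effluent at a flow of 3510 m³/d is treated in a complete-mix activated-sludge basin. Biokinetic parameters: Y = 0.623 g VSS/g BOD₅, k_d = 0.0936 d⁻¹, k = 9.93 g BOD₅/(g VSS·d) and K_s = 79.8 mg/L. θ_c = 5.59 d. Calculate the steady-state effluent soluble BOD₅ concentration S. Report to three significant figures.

For a completely mixed reactor with recycle the Lawrence–McCarty relation gives S = K_s·(1 + k_d·θ_c) / [θ_c·(Y·k − k_d) − 1] = 79.8 × (1 + 0.0936 × 5.59) / [5.59 × (0.623 × 9.93 − 0.0936) − 1] = 121.6 / 33.06 = 3.677 mg/L.

S ≈ 3.68 mg/L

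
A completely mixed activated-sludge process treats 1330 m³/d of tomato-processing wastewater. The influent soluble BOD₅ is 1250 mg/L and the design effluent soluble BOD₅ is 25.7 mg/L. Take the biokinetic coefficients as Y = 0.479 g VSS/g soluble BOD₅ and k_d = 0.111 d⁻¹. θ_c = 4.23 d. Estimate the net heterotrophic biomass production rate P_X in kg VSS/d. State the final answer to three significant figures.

P_X ≈ 531 kg VSS/d

Correct the yield for decay: Y_obs = Y/(1 + k_d θ_c) = 0.479 / (1 + 0.111 × 4.23) = 0.479 / 1.470 = 0.3260.
Q·(S₀ − S) = 1330 × (1250 − 25.7) × 10⁻³ = 1628 kg/d removed.
Net biomass production P_X = Y_obs × Q·(S₀ − S) = 0.3260 × 1628 = 530.8 kg VSS/d.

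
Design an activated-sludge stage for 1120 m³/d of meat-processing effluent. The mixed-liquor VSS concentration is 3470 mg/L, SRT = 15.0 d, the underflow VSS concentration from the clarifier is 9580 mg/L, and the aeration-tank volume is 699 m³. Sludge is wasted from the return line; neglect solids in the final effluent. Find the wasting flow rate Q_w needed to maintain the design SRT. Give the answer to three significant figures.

Q_w ≈ 16.9 m³/d

θ_c = V·X/(Q_w·X_r) when wasting from the recycle, so Q_w = V·X/(θ_c·X_r) = 699.0 × 3470 / (15.0 × 9580) = 16.88 m³/d.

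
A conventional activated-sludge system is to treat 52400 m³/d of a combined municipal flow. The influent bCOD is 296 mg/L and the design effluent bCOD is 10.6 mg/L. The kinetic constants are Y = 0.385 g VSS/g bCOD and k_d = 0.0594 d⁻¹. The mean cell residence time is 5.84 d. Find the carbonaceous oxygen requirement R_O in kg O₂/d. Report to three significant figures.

Correct the yield for decay: Y_obs = Y/(1 + k_d θ_c) = 0.385 / (1 + 0.0594 × 5.84) = 0.385 / 1.347 = 0.2858.
Q·(S₀ − S) = 52400 × (296 − 10.6) × 10⁻³ = 14955 kg/d removed.
Net sludge production P_X = 0.2858 × 14955 = 4275 kg VSS/d.
Carbonaceous O₂ demand = substrate oxidised − cell-mass equivalent = 14955 − 1.42 × 4275 = 8885 kg O₂/d.

R_O ≈ 8880 kg O₂/d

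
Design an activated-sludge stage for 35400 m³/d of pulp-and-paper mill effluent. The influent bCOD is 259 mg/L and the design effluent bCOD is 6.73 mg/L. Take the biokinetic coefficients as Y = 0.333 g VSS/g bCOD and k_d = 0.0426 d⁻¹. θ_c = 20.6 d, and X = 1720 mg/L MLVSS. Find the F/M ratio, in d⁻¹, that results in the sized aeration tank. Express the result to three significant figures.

From the SRT design equation V = Y Q (S₀−S) θ_c / [X (1 + k_d θ_c)] = 0.333 × 35400 × (259 − 6.73) × 20.6 / [1720 × (1 + 0.0426 × 20.6)] = 6.13×10^7 / 3229 = 18970 m³.
F/M = Q·S₀ / (V·X) = 35400 × 259 / (18970 × 1720) = 0.2810 g bCOD·(g VSS·d)⁻¹.

F/M ≈ 0.281 d⁻¹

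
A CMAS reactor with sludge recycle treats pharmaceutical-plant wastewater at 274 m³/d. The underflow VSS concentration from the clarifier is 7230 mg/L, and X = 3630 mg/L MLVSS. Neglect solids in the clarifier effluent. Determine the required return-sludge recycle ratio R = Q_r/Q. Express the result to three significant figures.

R ≈ 1.01

Mass balance around the secondary clarifier (neglecting effluent solids): R = X / (X_r − X) = 3630 / (7230 − 3630) = 1.008.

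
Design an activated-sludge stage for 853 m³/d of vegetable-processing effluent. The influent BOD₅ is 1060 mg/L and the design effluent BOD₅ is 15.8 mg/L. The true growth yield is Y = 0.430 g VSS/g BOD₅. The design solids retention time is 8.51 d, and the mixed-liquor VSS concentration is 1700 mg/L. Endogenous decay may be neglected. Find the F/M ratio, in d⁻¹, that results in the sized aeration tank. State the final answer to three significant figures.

F/M ≈ 0.277 d⁻¹

Biomass mass balance (decay neglected): V·X = Y·Q·(S₀ − S)·θ_c, so V = 0.430 × 853 × (1060 − 15.8) × 8.51 / 1700 = 1917 m³.
F/M = applied load / biomass = Q·S₀/(V·X) = 853 × 1060 / (1917 × 1700) = 0.2774 d⁻¹.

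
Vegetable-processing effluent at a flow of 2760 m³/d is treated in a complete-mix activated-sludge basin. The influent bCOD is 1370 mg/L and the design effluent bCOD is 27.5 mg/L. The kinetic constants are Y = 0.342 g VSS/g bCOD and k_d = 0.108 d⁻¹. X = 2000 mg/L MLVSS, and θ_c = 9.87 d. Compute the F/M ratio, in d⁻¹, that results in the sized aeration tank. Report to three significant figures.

F/M ≈ 0.625 d⁻¹

From the SRT design equation V = Y Q (S₀−S) θ_c / [X (1 + k_d θ_c)] = 0.342 × 2760 × (1370 − 27.5) × 9.87 / [2000 × (1 + 0.108 × 9.87)] = 1.25×10^7 / 4132 = 3027 m³.
F/M = applied load / biomass = Q·S₀/(V·X) = 2760 × 1370 / (3027 × 2000) = 0.6246 d⁻¹.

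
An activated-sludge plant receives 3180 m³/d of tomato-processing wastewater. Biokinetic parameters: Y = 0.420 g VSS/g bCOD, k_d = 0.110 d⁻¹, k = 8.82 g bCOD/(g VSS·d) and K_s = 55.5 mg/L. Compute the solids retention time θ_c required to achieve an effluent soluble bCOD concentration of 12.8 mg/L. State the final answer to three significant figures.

At the target effluent, Y k S/(K_s+S) = 0.420×8.82×12.8/68.30 = 0.6942 d⁻¹.
Then 1/θ_c = μ − k_d = 0.6942 − 0.110 = 0.5842 d⁻¹, giving θ_c = 1.712 d.

θ_c ≈ 1.71 d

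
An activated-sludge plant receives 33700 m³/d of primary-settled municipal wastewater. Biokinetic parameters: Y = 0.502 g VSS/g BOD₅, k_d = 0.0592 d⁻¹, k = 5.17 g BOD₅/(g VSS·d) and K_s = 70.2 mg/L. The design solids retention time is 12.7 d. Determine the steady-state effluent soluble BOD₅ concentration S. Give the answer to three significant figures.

Effluent substrate depends only on kinetics and SRT: S = K_s(1 + k_d θ_c) / [θ_c(Yk − k_d) − 1] = 70.2 × (1 + 0.0592 × 12.7) / [12.7 × (0.502 × 5.17 − 0.0592) − 1] = 123.0 / 31.21 = 3.941 mg/L.

S ≈ 3.94 mg/L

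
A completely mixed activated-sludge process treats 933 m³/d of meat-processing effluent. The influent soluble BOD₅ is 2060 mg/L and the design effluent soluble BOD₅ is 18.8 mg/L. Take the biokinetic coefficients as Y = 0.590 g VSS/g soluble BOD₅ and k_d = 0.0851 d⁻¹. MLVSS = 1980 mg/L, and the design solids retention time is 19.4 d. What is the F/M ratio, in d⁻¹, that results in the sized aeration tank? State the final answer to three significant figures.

Rearranging the biomass balance for a CMAS with decay, V = Y·Q·ΔS·θ_c / [X·(1+k_d θ_c)] = 0.590 × 933 × (2060 − 18.8) × 19.4 / [1980 × (1 + 0.0851 × 19.4)] = 2.18×10^7 / 5249 = 4153 m³.
F/M = Q·S₀ / (V·X) = 933 × 2060 / (4153 × 1980) = 0.2337 g soluble BOD₅·(g VSS·d)⁻¹.

F/M ≈ 0.234 d⁻¹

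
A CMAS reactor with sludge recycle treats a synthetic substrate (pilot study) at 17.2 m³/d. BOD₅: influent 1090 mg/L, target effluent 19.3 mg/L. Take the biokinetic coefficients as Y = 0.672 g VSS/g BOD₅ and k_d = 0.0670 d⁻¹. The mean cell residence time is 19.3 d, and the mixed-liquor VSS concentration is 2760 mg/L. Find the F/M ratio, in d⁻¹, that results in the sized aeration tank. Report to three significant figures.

Rearranging the biomass balance for a CMAS with decay, V = Y·Q·ΔS·θ_c / [X·(1+k_d θ_c)] = 0.672 × 17.2 × (1090 − 19.3) × 19.3 / [2760 × (1 + 0.0670 × 19.3)] = 2.39×10^5 / 6329 = 37.74 m³.
F/M = Q·S₀ / (V·X) = 17.2 × 1090 / (37.74 × 2760) = 0.1800 g BOD₅·(g VSS·d)⁻¹.

F/M ≈ 0.180 d⁻¹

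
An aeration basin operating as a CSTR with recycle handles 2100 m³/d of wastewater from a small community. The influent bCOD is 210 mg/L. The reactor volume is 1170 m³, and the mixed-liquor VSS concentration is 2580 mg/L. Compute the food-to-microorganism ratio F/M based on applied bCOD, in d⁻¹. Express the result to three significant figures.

F/M = Q·S₀ / (V·X) = 2100 × 210 / (1170 × 2580) = 0.1461 g bCOD·(g VSS·d)⁻¹.

F/M ≈ 0.146 d⁻¹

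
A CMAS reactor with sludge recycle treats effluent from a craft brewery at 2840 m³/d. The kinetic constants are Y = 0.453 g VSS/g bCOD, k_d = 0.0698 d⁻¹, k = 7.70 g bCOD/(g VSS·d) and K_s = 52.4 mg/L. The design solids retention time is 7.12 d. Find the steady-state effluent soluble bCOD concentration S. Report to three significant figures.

From the Monod/SRT balance for a CMAS, S = K_s·(1+k_d θ_c)/[θ_c·(Y k − k_d) − 1] = 52.4 × (1 + 0.0698 × 7.12) / [7.12 × (0.453 × 7.70 − 0.0698) − 1] = 78.44 / 23.34 = 3.361 mg/L.

S ≈ 3.36 mg/L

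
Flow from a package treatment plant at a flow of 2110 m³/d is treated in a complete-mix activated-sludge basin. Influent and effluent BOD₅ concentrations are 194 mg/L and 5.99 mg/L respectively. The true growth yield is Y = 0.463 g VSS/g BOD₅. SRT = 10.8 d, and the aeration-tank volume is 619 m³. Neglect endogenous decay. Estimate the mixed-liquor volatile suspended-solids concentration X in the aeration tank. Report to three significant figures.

From V·X = Y·Q·(S₀ − S)·θ_c (decay neglected): X = 0.463 × 2110 × (194 − 5.99) × 10.8 / 619 = 3205 mg/L.

X ≈ 3200 mg/L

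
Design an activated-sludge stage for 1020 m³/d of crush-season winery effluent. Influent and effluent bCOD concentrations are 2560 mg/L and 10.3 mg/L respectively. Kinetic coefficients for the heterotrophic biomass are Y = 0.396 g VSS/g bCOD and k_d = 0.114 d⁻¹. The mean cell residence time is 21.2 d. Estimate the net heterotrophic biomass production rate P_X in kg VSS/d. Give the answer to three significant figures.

P_X ≈ 301 kg VSS/d

Y_obs = Y / (1 + k_d θ_c) = 0.396 / (1 + 0.114 × 21.2) = 0.396 / 3.417 = 0.1159.
ΔS = 2560 − 10.3 = 2550 mg/L, so the substrate removal rate is 1020 × 2550/1000 = 2601 kg bCOD/d.
P_X = Y_obs · Q(S₀ − S) = 0.1159 × 2601 = 301.4 kg VSS/d.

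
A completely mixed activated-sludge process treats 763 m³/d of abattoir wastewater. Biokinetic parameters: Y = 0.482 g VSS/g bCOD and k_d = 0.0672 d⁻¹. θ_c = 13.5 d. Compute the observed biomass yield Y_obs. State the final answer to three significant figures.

Y_obs ≈ 0.253 g VSS/g bCOD

The observed yield is Y_obs = Y/(1 + k_d·θ_c) = 0.482 / (1 + 0.0672 × 13.5) = 0.482 / 1.907 = 0.2527 g VSS per g bCOD removed.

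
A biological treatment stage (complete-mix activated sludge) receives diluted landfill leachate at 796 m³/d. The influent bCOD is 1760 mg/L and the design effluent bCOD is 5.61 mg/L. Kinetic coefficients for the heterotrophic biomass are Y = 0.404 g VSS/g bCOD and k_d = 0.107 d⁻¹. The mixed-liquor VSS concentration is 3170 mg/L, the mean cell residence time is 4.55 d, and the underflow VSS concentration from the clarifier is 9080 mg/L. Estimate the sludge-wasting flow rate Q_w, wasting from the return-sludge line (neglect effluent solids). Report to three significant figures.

Steady-state biomass mass balance: V·X·(1 + k_d·θ_c) = Y·Q·(S₀ − S)·θ_c, so V = 0.404 × 796 × (1760 − 5.61) × 4.55 / [3170 × (1 + 0.107 × 4.55)] = 2.57×10^6 / 4713 = 544.6 m³.
Wasting from the return line (neglecting effluent solids): Q_w = V·X / (θ_c·X_r) = 544.6 × 3170 / (4.55 × 9080) = 41.79 m³/d.

Q_w ≈ 41.8 m³/d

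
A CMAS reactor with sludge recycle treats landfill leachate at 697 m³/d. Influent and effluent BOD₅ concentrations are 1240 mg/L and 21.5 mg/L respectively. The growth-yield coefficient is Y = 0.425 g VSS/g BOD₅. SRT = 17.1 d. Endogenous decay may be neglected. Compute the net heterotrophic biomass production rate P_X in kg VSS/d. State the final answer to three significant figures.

With endogenous decay neglected, the observed yield equals the true yield: Y_obs = Y = 0.425 g VSS/g BOD₅.
Substrate removed = Q·(S₀ − S) = 697 m³/d × (1240 − 21.5) g/m³ = 8.49×10^5 g/d = 849.3 kg/d.
So the net sludge growth is P_X = 0.4250 × 849.3 = 361.0 kg VSS/d.

P_X ≈ 361 kg VSS/d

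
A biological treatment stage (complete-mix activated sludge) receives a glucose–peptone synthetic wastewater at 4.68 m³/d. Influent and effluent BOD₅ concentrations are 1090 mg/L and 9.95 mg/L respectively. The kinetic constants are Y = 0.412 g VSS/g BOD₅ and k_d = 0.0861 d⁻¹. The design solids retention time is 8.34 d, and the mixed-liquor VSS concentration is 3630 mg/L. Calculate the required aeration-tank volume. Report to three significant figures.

V ≈ 2.78 m³

Steady-state biomass mass balance: V·X·(1 + k_d·θ_c) = Y·Q·(S₀ − S)·θ_c, so V = 0.412 × 4.68 × (1090 − 9.95) × 8.34 / [3630 × (1 + 0.0861 × 8.34)] = 1.74×10^4 / 6237 = 2.785 m³.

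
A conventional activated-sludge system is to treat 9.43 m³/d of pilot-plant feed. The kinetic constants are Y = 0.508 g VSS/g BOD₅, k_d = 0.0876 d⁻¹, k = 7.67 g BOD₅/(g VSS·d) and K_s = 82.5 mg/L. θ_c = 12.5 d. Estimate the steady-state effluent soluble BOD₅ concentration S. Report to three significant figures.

S ≈ 3.71 mg/L

From the Monod/SRT balance for a CMAS, S = K_s·(1+k_d θ_c)/[θ_c·(Y k − k_d) − 1] = 82.5 × (1 + 0.0876 × 12.5) / [12.5 × (0.508 × 7.67 − 0.0876) − 1] = 172.8 / 46.61 = 3.708 mg/L.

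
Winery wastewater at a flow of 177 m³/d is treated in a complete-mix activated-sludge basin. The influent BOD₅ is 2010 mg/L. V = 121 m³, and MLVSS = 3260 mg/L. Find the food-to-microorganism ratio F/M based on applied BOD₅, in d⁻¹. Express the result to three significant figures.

F/M = Q·S₀ / (V·X) = 177 × 2010 / (121.0 × 3260) = 0.9019 g BOD₅·(g VSS·d)⁻¹.

F/M ≈ 0.902 d⁻¹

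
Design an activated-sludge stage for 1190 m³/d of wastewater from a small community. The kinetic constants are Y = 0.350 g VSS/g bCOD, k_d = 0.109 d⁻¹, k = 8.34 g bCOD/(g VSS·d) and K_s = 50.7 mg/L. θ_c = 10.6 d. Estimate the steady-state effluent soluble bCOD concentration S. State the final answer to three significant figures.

S ≈ 3.80 mg/L

Effluent substrate depends only on kinetics and SRT: S = K_s(1 + k_d θ_c) / [θ_c(Yk − k_d) − 1] = 50.7 × (1 + 0.109 × 10.6) / [10.6 × (0.350 × 8.34 − 0.109) − 1] = 109.3 / 28.79 = 3.796 mg/L.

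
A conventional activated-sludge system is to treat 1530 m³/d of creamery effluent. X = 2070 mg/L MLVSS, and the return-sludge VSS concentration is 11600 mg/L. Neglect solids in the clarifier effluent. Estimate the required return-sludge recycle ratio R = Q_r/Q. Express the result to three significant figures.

R ≈ 0.217

R = Q_r/Q = X/(X_r − X) = 2070 / (11600 − 2070) = 0.2172.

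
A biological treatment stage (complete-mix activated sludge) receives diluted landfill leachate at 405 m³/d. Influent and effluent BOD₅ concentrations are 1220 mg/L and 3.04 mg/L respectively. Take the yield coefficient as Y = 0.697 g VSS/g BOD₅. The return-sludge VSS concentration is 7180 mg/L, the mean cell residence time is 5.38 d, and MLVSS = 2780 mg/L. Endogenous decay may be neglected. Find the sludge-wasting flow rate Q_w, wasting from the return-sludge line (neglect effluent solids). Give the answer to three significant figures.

Q_w ≈ 47.8 m³/d

Biomass mass balance (decay neglected): V·X = Y·Q·(S₀ − S)·θ_c, so V = 0.697 × 405 × (1220 − 3.04) × 5.38 / 2780 = 664.8 m³.
θ_c = V·X/(Q_w·X_r) when wasting from the recycle, so Q_w = V·X/(θ_c·X_r) = 664.8 × 2780 / (5.38 × 7180) = 47.85 m³/d.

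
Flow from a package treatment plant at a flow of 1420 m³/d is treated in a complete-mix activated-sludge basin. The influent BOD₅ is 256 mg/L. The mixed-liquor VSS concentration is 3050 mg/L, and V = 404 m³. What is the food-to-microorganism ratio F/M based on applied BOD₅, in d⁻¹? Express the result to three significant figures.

F/M ≈ 0.295 d⁻¹

F/M = applied load / biomass = Q·S₀/(V·X) = 1420 × 256 / (404.0 × 3050) = 0.2950 d⁻¹.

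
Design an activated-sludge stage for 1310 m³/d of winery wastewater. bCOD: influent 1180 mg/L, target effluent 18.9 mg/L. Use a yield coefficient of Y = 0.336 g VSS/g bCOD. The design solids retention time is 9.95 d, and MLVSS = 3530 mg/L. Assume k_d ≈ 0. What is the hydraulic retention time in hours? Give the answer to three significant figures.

τ ≈ 26.4 h

Biomass mass balance (decay neglected): V·X = Y·Q·(S₀ − S)·θ_c, so V = 0.336 × 1310 × (1180 − 18.9) × 9.95 / 3530 = 1441 m³.
HRT = V/Q = 1441 m³ / 1310 m³·d⁻¹ = 1.100 d × 24 = 26.39 h.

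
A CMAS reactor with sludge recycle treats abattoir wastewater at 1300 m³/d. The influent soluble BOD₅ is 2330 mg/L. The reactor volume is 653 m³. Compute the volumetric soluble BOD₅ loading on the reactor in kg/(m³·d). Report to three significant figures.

L_v ≈ 4.64 kg soluble BOD₅/(m³·d)

Applied soluble BOD₅ load per unit volume = Q·S₀/V = (1300 × 2330/1000)/653.0 = 4.639 kg soluble BOD₅·m⁻³·d⁻¹.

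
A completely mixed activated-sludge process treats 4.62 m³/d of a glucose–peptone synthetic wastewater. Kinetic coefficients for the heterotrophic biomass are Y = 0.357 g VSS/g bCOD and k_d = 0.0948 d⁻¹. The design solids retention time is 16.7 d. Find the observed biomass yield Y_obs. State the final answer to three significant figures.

Y_obs ≈ 0.138 g VSS/g bCOD

Y_obs = Y / (1 + k_d θ_c) = 0.357 / (1 + 0.0948 × 16.7) = 0.357 / 2.583 = 0.1382.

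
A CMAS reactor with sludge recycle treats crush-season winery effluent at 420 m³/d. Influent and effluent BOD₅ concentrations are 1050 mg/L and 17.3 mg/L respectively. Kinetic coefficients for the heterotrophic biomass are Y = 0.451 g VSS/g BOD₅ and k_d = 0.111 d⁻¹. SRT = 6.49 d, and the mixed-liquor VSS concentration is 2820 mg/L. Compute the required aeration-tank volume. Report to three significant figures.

From the SRT design equation V = Y Q (S₀−S) θ_c / [X (1 + k_d θ_c)] = 0.451 × 420 × (1050 − 17.3) × 6.49 / [2820 × (1 + 0.111 × 6.49)] = 1.27×10^6 / 4851 = 261.7 m³.

V ≈ 262 m³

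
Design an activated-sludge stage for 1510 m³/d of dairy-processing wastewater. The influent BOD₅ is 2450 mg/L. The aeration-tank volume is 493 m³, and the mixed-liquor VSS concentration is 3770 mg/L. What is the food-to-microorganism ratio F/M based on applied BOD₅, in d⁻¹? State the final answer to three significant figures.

F/M ≈ 1.99 d⁻¹

Food-to-microorganism ratio F/M = Q S₀ / (V X) = 1510 × 2450 / (493.0 × 3770) = 1.990 d⁻¹.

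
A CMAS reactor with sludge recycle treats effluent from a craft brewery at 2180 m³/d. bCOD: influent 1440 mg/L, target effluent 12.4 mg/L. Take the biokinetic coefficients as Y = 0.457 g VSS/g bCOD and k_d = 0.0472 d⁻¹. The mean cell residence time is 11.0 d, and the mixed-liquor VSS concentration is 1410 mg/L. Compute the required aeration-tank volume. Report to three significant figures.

V ≈ 7300 m³

From the SRT design equation V = Y Q (S₀−S) θ_c / [X (1 + k_d θ_c)] = 0.457 × 2180 × (1440 − 12.4) × 11.0 / [1410 × (1 + 0.0472 × 11.0)] = 1.56×10^7 / 2142 = 7304 m³.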